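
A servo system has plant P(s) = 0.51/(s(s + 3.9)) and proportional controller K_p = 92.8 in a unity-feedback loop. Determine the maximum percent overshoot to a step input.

39.5%

Closed-loop characteristic equation: s² + 3.9s + 47.33 = 0, so ω_n = 6.88 rad/s and ζ = 3.9/(2·6.88) = 0.2834.
%OS = 100·exp(−πζ/√(1−ζ²)) = 100·exp(−π·0.2834/√0.9197) = 39.5%.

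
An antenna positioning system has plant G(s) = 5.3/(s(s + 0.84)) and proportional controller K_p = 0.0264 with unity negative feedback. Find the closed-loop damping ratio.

The closed-loop denominator is s(s+0.84) + 0.0264·5.3 = s² + 0.84s + 0.1399.
So ω_n² = 0.1399 ⇒ ω_n = 0.3741 rad/s, and ζ = 0.84/(2ω_n) = 1.12.

ζ = 1.12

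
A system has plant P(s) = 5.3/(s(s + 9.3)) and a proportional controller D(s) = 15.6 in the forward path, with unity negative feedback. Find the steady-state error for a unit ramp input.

The loop has one pole at the origin (type 1). Velocity error constant K_v = lim_{s→0} s·D(s)P(s) = 15.6·5.3/9.3 = 8.89.
Steady-state error to a unit ramp: e_ss = 1/K_v = 0.112.

0.112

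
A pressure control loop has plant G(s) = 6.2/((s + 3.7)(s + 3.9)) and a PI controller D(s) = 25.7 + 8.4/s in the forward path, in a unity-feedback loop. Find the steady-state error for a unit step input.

The open loop D(s)G(s) has a pole at the origin (type 1), so the static position error constant is infinite and e_ss = 1/(1+∞) = 0.

0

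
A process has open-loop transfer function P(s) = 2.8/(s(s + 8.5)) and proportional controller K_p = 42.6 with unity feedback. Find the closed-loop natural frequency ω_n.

1 + K_p·P(s) = 0 gives s² + 8.5s + 119.3 = 0.
Matching s² + 2ζω_n s + ω_n²: ω_n = √119.3 = 10.92 rad/s and 2ζω_n = 8.5, so ζ = 8.5/(2·10.92) = 0.389.

ω_n = 10.9 rad/s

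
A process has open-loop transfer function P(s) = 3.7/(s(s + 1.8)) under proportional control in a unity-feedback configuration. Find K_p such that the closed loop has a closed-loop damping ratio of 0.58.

K_p = 0.651

Closed-loop characteristic equation: s² + 1.8s + K_p·3.7 = 0.
So ω_n = √(3.7K_p) and 2ζω_n = 1.8, giving ζ = 1.8/(2√(3.7K_p)).
Setting ζ = 0.58: √(3.7K_p) = 1.8/(2·0.58) = 1.552, so K_p = 2.408/3.7 = 0.651.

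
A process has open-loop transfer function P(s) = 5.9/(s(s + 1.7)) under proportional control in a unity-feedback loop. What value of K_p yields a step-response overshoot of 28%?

From %OS = 100·exp(−πζ/√(1−ζ²)) = 28%, ζ = −ln(0.28)/√(π²+ln²(0.28)) = 0.3755.
Characteristic equation s² + 1.7s + 5.9K_p = 0 gives ζ = 1.7/(2√(5.9K_p)).
Setting ζ = 0.3755: √(5.9K_p) = 1.7/(2·0.3755) = 2.263, so K_p = 5.123/5.9 = 0.868.

K_p = 0.868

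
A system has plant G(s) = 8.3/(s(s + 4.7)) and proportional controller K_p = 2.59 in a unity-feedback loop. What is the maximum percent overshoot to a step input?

The closed-loop denominator s² + 4.7s + 21.5 gives ω_n = √21.5 = 4.636 and ζ = 4.7/(2ω_n) = 0.5068.
%OS = 100·exp(−πζ/√(1−ζ²)) = 100·exp(−π·0.5068/√0.7431) = 15.8%.

15.8%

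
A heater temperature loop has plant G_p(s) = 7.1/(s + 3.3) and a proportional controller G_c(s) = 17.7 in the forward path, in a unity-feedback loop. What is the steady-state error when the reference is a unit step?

0.0256

The loop is type 0. Static position error constant K_pos = G_c(0)·G_p(0) = 17.7·2.152 = 38.08.
Steady-state error to a unit step: e_ss = 1/(1+K_pos) = 1/39.08 = 0.0256.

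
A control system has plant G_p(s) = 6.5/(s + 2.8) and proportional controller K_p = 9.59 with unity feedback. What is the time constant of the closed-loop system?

τ = 0.0154 s

Closed-loop transfer function: T(s) = K_p·G_p(s)/(1 + K_p·G_p(s)) = 62.34/(s + 2.8 + 62.34) = 62.34/(s + 65.14).
Time constant τ = 1/65.14 = 0.0154 s.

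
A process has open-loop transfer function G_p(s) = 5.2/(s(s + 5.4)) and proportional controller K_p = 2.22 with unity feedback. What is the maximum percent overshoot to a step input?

1.64%

From 1 + K_pG_p(s) = 0: s² + 5.4s + 11.54 = 0 ⇒ ω_n = 3.398, ζ = 0.7947.
%OS = 100·exp(−πζ/√(1−ζ²)) = 100·exp(−π·0.7947/√0.3685) = 1.64%.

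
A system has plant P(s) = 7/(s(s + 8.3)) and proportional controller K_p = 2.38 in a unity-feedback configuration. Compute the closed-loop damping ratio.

ζ = 1.02

The closed-loop denominator is s(s+8.3) + 2.38·7 = s² + 8.3s + 16.66.
So ω_n² = 16.66 ⇒ ω_n = 4.082 rad/s, and ζ = 8.3/(2ω_n) = 1.02.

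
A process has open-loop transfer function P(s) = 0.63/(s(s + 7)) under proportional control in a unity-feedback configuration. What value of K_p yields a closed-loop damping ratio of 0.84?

Closed-loop characteristic equation: s² + 7s + K_p·0.63 = 0.
So ω_n = √(0.63K_p) and 2ζω_n = 7, giving ζ = 7/(2√(0.63K_p)).
Setting ζ = 0.84: √(0.63K_p) = 7/(2·0.84) = 4.167, so K_p = 17.36/0.63 = 27.6.

K_p = 27.6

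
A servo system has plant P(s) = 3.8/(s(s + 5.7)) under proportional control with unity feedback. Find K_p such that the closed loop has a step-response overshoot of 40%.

From %OS = 100·exp(−πζ/√(1−ζ²)) = 40%, ζ = −ln(0.4)/√(π²+ln²(0.4)) = 0.28.
Characteristic equation s² + 5.7s + 3.8K_p = 0 gives ζ = 5.7/(2√(3.8K_p)).
Setting ζ = 0.28: √(3.8K_p) = 5.7/(2·0.28) = 10.18, so K_p = 103.6/3.8 = 27.3.

K_p = 27.3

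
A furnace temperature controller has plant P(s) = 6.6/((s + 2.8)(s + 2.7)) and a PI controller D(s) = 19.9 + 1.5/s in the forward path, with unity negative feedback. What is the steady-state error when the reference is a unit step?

0

The open loop D(s)P(s) has a pole at the origin (type 1), so the static position error constant is infinite and e_ss = 1/(1+∞) = 0.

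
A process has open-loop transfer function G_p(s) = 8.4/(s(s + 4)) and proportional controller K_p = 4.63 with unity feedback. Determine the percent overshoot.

Closed-loop characteristic equation: s² + 4s + 38.89 = 0, so ω_n = 6.236 rad/s and ζ = 4/(2·6.236) = 0.3207.
%OS = 100·exp(−πζ/√(1−ζ²)) = 100·exp(−π·0.3207/√0.8972) = 34.5%.

34.5%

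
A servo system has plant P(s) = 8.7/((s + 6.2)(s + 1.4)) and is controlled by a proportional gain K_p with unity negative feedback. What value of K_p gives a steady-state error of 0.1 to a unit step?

K_p = 8.98

Steady-state error for a unit step on this type-0 loop is 1/(1 + K_p·P(0)).
P(0) = 1.002. Require 1/(1 + K_p·1.002) = 0.1, so 1 + 1.002·K_p = 10.
K_p = (10 − 1)/1.002 = 8.98.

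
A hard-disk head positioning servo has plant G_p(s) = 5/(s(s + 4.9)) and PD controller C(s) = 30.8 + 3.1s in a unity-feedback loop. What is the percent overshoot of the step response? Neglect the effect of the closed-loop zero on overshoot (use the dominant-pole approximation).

1.07%

Forward path: (30.8 + 3.1s)·5/(s(s+4.9)). The closed-loop characteristic equation is s² + (4.9 + 5·3.1)s + 5·30.8 = 0.
That is s² + 20.4s + 154 = 0, so ω_n = 12.41 rad/s and ζ = 20.4/(2·12.41) = 0.8219.
%OS = 100·exp(−πζ/√(1−ζ²)) = 1.07%.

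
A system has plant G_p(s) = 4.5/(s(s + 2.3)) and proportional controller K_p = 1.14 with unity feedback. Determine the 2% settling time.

From 1 + K_pG_p(s) = 0: s² + 2.3s + 5.13 = 0 ⇒ ω_n = 2.265, ζ = 0.5077.
2% settling time T_s ≈ 4/(ζω_n) = 4/1.15 = 3.48 s.

T_s ≈ 3.48 s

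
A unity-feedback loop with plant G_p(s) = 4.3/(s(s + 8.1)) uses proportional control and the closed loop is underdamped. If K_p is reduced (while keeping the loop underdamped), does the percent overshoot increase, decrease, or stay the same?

ζ = 8.1/(2√(4.3K_p)) rises as K_p falls; higher damping means less overshoot.

decrease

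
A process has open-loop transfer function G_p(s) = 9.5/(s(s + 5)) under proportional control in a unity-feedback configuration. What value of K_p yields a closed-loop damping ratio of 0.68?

K_p = 1.42

Closed-loop characteristic equation: s² + 5s + K_p·9.5 = 0.
So ω_n = √(9.5K_p) and 2ζω_n = 5, giving ζ = 5/(2√(9.5K_p)).
Setting ζ = 0.68: √(9.5K_p) = 5/(2·0.68) = 3.676, so K_p = 13.52/9.5 = 1.42.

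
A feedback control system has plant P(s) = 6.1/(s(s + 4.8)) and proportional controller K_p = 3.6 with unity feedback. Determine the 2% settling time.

From 1 + K_pP(s) = 0: s² + 4.8s + 21.96 = 0 ⇒ ω_n = 4.686, ζ = 0.5121.
2% settling time T_s ≈ 4/(ζω_n) = 4/2.4 = 1.67 s.

T_s ≈ 1.67 s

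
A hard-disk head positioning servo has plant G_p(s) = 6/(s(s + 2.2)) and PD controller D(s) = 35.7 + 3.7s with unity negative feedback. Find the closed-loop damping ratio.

Forward path: (35.7 + 3.7s)·6/(s(s+2.2)). The closed-loop characteristic equation is s² + (2.2 + 6·3.7)s + 6·35.7 = 0.
That is s² + 24.4s + 214.2 = 0, so ω_n = 14.64 rad/s and ζ = 24.4/(2·14.64) = 0.8336.

ζ = 0.834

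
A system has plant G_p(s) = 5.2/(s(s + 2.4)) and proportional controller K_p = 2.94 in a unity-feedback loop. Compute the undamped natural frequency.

1 + K_p·G_p(s) = 0 gives s² + 2.4s + 15.29 = 0.
Matching s² + 2ζω_n s + ω_n²: ω_n = √15.29 = 3.91 rad/s and 2ζω_n = 2.4, so ζ = 2.4/(2·3.91) = 0.307.

ω_n = 3.91 rad/s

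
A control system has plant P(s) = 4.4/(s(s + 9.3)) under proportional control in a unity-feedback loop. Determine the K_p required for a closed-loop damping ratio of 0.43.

Closed-loop characteristic equation: s² + 9.3s + K_p·4.4 = 0.
So ω_n = √(4.4K_p) and 2ζω_n = 9.3, giving ζ = 9.3/(2√(4.4K_p)).
Setting ζ = 0.43: √(4.4K_p) = 9.3/(2·0.43) = 10.81, so K_p = 116.9/4.4 = 26.6.

K_p = 26.6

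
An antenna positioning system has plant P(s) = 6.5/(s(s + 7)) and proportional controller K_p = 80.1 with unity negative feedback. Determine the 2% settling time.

T_s ≈ 1.14 s

The closed-loop denominator s² + 7s + 520.6 gives ω_n = √520.6 = 22.82 and ζ = 7/(2ω_n) = 0.1534.
2% settling time T_s ≈ 4/(ζω_n) = 4/3.5 = 1.14 s.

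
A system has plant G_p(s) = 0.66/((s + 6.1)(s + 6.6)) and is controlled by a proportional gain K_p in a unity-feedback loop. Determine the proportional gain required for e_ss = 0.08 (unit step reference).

K_p = 702

Steady-state error for a unit step on this type-0 loop is 1/(1 + K_p·G_p(0)).
G_p(0) = 0.01639. Require 1/(1 + K_p·0.01639) = 0.08, so 1 + 0.01639·K_p = 12.5.
K_p = (12.5 − 1)/0.01639 = 702.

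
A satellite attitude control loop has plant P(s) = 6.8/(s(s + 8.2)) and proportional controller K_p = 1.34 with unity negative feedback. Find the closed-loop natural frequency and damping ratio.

ω_n = 3.02 rad/s, ζ = 1.36

The closed-loop denominator is s(s+8.2) + 1.34·6.8 = s² + 8.2s + 9.112.
So ω_n² = 9.112 ⇒ ω_n = 3.019 rad/s, and ζ = 8.2/(2ω_n) = 1.36.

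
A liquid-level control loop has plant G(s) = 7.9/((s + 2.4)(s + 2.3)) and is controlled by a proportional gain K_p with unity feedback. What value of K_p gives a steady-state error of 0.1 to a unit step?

K_p = 6.29

For a type-0 loop with proportional control, e_ss = 1/(1 + K_p·G(0)).
G(0) = 1.431. Require 1/(1 + K_p·1.431) = 0.1, so 1 + 1.431·K_p = 10.
K_p = (10 − 1)/1.431 = 6.29.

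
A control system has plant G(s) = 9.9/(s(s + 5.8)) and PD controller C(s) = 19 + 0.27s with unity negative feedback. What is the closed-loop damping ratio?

ζ = 0.309

Forward path: (19 + 0.27s)·9.9/(s(s+5.8)). The closed-loop characteristic equation is s² + (5.8 + 9.9·0.27)s + 9.9·19 = 0.
That is s² + 8.473s + 188.1 = 0, so ω_n = 13.71 rad/s and ζ = 8.473/(2·13.71) = 0.3089.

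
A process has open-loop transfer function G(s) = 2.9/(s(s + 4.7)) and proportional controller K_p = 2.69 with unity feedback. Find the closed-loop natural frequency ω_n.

ω_n = 2.79 rad/s

1 + K_p·G(s) = 0 gives s² + 4.7s + 7.801 = 0.
So ω_n² = 7.801 ⇒ ω_n = 2.793 rad/s, and ζ = 4.7/(2ω_n) = 0.841.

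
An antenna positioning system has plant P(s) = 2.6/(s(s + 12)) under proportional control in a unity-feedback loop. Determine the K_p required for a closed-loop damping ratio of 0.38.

Closed-loop characteristic equation: s² + 12s + K_p·2.6 = 0.
So ω_n = √(2.6K_p) and 2ζω_n = 12, giving ζ = 12/(2√(2.6K_p)).
Setting ζ = 0.38: √(2.6K_p) = 12/(2·0.38) = 15.79, so K_p = 249.3/2.6 = 95.9.

K_p = 95.9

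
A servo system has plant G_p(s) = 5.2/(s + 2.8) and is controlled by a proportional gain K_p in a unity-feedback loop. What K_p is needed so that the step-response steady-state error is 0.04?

K_p = 12.9

Steady-state error for a unit step on this type-0 loop is 1/(1 + K_p·G_p(0)).
G_p(0) = 1.857. Require 1/(1 + K_p·1.857) = 0.04, so 1 + 1.857·K_p = 25.
K_p = (25 − 1)/1.857 = 12.9.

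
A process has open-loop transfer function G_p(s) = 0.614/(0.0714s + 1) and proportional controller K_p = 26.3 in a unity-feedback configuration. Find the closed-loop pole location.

s = -240.2

Closed loop: T(s) = K_p·G_p/(1+K_p·G_p) = 16.15/(0.0714s + 1 + 16.15), with pole at s = −(1 + 16.15)/0.0714 = −240.2.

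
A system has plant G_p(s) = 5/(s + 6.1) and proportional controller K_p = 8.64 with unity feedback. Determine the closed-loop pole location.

s = -49.3

Closed-loop transfer function: T(s) = K_p·G_p(s)/(1 + K_p·G_p(s)) = 43.2/(s + 6.1 + 43.2) = 43.2/(s + 49.3).
The closed-loop pole is at s = −49.3.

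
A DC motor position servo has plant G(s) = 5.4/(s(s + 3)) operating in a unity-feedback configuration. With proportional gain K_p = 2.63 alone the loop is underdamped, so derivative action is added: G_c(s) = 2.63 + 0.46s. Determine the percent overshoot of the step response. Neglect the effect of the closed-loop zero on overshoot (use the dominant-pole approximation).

3.57%

Forward path: (2.63 + 0.46s)·5.4/(s(s+3)). The closed-loop characteristic equation is s² + (3 + 5.4·0.46)s + 5.4·2.63 = 0.
That is s² + 5.484s + 14.2 = 0, so ω_n = 3.769 rad/s and ζ = 5.484/(2·3.769) = 0.7276.
%OS = 100·exp(−πζ/√(1−ζ²)) = 3.57%.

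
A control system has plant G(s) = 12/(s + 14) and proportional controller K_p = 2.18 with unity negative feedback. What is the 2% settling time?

T_s ≈ 0.0996 s

Closed-loop transfer function: T(s) = K_p·G(s)/(1 + K_p·G(s)) = 26.16/(s + 14 + 26.16) = 26.16/(s + 40.16).
Time constant τ = 1/40.16 = 0.0249 s, so the 2% settling time is about 4τ = 0.0996 s.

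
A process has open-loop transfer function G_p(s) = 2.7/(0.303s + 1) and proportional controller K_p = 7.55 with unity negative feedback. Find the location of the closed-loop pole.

s = -70.58

Closed loop: T(s) = K_p·G_p/(1+K_p·G_p) = 20.39/(0.303s + 1 + 20.39), with pole at s = −(1 + 20.39)/0.303 = −70.58.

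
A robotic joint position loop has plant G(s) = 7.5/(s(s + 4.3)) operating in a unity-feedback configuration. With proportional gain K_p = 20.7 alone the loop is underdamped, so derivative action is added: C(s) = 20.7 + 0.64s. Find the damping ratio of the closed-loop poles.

ζ = 0.365

Forward path: (20.7 + 0.64s)·7.5/(s(s+4.3)). The closed-loop characteristic equation is s² + (4.3 + 7.5·0.64)s + 7.5·20.7 = 0.
That is s² + 9.1s + 155.2 = 0, so ω_n = 12.46 rad/s and ζ = 9.1/(2·12.46) = 0.3652.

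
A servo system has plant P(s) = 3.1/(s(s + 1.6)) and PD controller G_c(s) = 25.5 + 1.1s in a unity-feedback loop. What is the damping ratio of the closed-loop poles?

ζ = 0.282

Forward path: (25.5 + 1.1s)·3.1/(s(s+1.6)). The closed-loop characteristic equation is s² + (1.6 + 3.1·1.1)s + 3.1·25.5 = 0.
That is s² + 5.01s + 79.05 = 0, so ω_n = 8.891 rad/s and ζ = 5.01/(2·8.891) = 0.2817.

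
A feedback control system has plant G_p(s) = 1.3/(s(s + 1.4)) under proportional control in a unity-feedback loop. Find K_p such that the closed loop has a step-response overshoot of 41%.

From %OS = 100·exp(−πζ/√(1−ζ²)) = 41%, ζ = −ln(0.41)/√(π²+ln²(0.41)) = 0.273.
Characteristic equation s² + 1.4s + 1.3K_p = 0 gives ζ = 1.4/(2√(1.3K_p)).
Setting ζ = 0.273: √(1.3K_p) = 1.4/(2·0.273) = 2.564, so K_p = 6.574/1.3 = 5.06.

K_p = 5.06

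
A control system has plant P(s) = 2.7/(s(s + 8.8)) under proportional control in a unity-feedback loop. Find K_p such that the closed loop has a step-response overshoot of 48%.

K_p = 139

From %OS = 100·exp(−πζ/√(1−ζ²)) = 48%, ζ = −ln(0.48)/√(π²+ln²(0.48)) = 0.2275.
Characteristic equation s² + 8.8s + 2.7K_p = 0 gives ζ = 8.8/(2√(2.7K_p)).
Setting ζ = 0.2275: √(2.7K_p) = 8.8/(2·0.2275) = 19.34, so K_p = 374.1/2.7 = 139.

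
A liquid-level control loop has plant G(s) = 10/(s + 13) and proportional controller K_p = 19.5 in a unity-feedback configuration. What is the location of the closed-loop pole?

Closed-loop transfer function: T(s) = K_p·G(s)/(1 + K_p·G(s)) = 195/(s + 13 + 195) = 195/(s + 208).
The closed-loop pole is at s = −208.

s = -208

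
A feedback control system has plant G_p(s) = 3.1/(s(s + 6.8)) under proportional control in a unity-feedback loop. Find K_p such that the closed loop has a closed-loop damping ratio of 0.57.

Closed-loop characteristic equation: s² + 6.8s + K_p·3.1 = 0.
So ω_n = √(3.1K_p) and 2ζω_n = 6.8, giving ζ = 6.8/(2√(3.1K_p)).
Setting ζ = 0.57: √(3.1K_p) = 6.8/(2·0.57) = 5.965, so K_p = 35.58/3.1 = 11.5.

K_p = 11.5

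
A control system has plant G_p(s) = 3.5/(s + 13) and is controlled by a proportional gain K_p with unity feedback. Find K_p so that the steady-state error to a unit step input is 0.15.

K_p = 21

For a type-0 loop with proportional control, e_ss = 1/(1 + K_p·G_p(0)).
G_p(0) = 0.2692. Require 1/(1 + K_p·0.2692) = 0.15, so 1 + 0.2692·K_p = 6.667.
K_p = (6.667 − 1)/0.2692 = 21.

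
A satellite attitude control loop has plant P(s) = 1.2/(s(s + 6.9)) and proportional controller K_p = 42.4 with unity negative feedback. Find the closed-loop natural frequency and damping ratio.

ω_n = 7.13 rad/s, ζ = 0.484

The closed-loop denominator is s(s+6.9) + 42.4·1.2 = s² + 6.9s + 50.88.
So ω_n² = 50.88 ⇒ ω_n = 7.133 rad/s, and ζ = 6.9/(2ω_n) = 0.484.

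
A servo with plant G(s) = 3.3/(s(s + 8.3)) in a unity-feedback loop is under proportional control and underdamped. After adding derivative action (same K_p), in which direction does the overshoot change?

The derivative term adds K·K_d to the s-coefficient of the characteristic equation, raising 2ζω_n while ω_n is unchanged; ζ increases, so overshoot decreases.

decrease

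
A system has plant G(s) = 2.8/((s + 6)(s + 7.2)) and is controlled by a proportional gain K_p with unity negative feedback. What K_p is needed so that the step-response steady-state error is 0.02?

K_p = 756

For a type-0 loop with proportional control, e_ss = 1/(1 + K_p·G(0)).
G(0) = 0.06481. Require 1/(1 + K_p·0.06481) = 0.02, so 1 + 0.06481·K_p = 50.
K_p = (50 − 1)/0.06481 = 756.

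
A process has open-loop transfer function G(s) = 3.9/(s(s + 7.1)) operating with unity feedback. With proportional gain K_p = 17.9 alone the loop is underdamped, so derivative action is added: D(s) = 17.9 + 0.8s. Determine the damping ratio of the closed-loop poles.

ζ = 0.612

Forward path: (17.9 + 0.8s)·3.9/(s(s+7.1)). The closed-loop characteristic equation is s² + (7.1 + 3.9·0.8)s + 3.9·17.9 = 0.
That is s² + 10.22s + 69.81 = 0, so ω_n = 8.355 rad/s and ζ = 10.22/(2·8.355) = 0.6116.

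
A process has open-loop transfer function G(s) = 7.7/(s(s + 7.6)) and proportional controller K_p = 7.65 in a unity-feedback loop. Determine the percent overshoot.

The closed-loop denominator s² + 7.6s + 58.91 gives ω_n = √58.91 = 7.675 and ζ = 7.6/(2ω_n) = 0.4951.
%OS = 100·exp(−πζ/√(1−ζ²)) = 100·exp(−π·0.4951/√0.7549) = 16.7%.

16.7%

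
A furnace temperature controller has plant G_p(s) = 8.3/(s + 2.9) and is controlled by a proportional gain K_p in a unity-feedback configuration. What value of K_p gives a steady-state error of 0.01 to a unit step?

K_p = 34.6

For a type-0 loop with proportional control, e_ss = 1/(1 + K_p·G_p(0)).
G_p(0) = 2.862. Require 1/(1 + K_p·2.862) = 0.01, so 1 + 2.862·K_p = 100.
K_p = (100 − 1)/2.862 = 34.6.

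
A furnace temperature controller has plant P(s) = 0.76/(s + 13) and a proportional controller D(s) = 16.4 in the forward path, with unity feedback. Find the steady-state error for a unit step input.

0.511

The loop is type 0. Static position error constant K_pos = D(0)·P(0) = 16.4·0.05846 = 0.9588.
Steady-state error to a unit step: e_ss = 1/(1+K_pos) = 1/1.959 = 0.511.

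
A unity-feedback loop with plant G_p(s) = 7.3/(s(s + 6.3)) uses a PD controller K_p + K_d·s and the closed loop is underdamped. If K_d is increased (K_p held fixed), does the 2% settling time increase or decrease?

Characteristic equation s² + (6.3 + 7.3K_d)s + 7.3K_p = 0: raising K_d increases ζω_n = (6.3+7.3K_d)/2 while the loop stays underdamped, so T_s ≈ 4/(ζω_n) decreases.

decrease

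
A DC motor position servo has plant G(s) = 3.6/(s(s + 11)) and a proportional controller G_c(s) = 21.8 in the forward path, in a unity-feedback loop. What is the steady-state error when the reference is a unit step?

0

The open loop G_c(s)G(s) has a pole at the origin (type 1), so the static position error constant is infinite and e_ss = 1/(1+∞) = 0.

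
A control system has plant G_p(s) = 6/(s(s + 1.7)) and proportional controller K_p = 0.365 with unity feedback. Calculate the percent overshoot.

Closed-loop characteristic equation: s² + 1.7s + 2.19 = 0, so ω_n = 1.48 rad/s and ζ = 1.7/(2·1.48) = 0.5744.
%OS = 100·exp(−πζ/√(1−ζ²)) = 100·exp(−π·0.5744/√0.6701) = 11%.

11%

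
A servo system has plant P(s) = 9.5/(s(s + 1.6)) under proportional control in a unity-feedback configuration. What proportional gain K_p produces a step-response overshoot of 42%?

From %OS = 100·exp(−πζ/√(1−ζ²)) = 42%, ζ = −ln(0.42)/√(π²+ln²(0.42)) = 0.2662.
Characteristic equation s² + 1.6s + 9.5K_p = 0 gives ζ = 1.6/(2√(9.5K_p)).
Setting ζ = 0.2662: √(9.5K_p) = 1.6/(2·0.2662) = 3.006, so K_p = 9.033/9.5 = 0.951.

K_p = 0.951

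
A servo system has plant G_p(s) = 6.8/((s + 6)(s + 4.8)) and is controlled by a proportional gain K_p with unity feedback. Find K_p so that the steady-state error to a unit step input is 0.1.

K_p = 38.1

The loop is type 0, so e_ss(step) = 1/(1 + K_pos) with K_pos = K_p·G_p(0).
G_p(0) = 0.2361. Require 1/(1 + K_p·0.2361) = 0.1, so 1 + 0.2361·K_p = 10.
K_p = (10 − 1)/0.2361 = 38.1.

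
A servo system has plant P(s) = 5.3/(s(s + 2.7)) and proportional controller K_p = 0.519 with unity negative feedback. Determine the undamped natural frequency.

The closed-loop denominator is s(s+2.7) + 0.519·5.3 = s² + 2.7s + 2.751.
So ω_n² = 2.751 ⇒ ω_n = 1.659 rad/s, and ζ = 2.7/(2ω_n) = 0.814.

ω_n = 1.66 rad/s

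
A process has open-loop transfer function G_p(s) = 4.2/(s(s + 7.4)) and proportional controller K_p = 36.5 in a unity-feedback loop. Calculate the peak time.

T_p = 0.266 s

Closed-loop characteristic equation: s² + 7.4s + 153.3 = 0, so ω_n = 12.38 rad/s and ζ = 7.4/(2·12.38) = 0.2988.
Damped frequency ω_d = ω_n√(1−ζ²) = 11.82 rad/s, so peak time T_p = π/ω_d = 0.266 s.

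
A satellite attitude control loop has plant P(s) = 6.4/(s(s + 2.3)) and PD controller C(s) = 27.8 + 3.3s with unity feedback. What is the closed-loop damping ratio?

ζ = 0.878

Forward path: (27.8 + 3.3s)·6.4/(s(s+2.3)). The closed-loop characteristic equation is s² + (2.3 + 6.4·3.3)s + 6.4·27.8 = 0.
That is s² + 23.42s + 177.9 = 0, so ω_n = 13.34 rad/s and ζ = 23.42/(2·13.34) = 0.8779.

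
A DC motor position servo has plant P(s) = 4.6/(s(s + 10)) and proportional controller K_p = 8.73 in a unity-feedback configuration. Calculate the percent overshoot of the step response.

From 1 + K_pP(s) = 0: s² + 10s + 40.16 = 0 ⇒ ω_n = 6.337, ζ = 0.789.
%OS = 100·exp(−πζ/√(1−ζ²)) = 100·exp(−π·0.789/√0.3775) = 1.77%.

1.77%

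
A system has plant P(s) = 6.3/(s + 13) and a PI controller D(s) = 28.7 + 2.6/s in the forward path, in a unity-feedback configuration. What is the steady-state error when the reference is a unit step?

The open loop D(s)P(s) has a pole at the origin (type 1), so the static position error constant is infinite and e_ss = 1/(1+∞) = 0.

0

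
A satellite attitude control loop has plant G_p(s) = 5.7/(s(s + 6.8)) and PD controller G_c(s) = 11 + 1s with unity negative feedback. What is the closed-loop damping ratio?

Forward path: (11 + 1s)·5.7/(s(s+6.8)). The closed-loop characteristic equation is s² + (6.8 + 5.7·1)s + 5.7·11 = 0.
That is s² + 12.5s + 62.7 = 0, so ω_n = 7.918 rad/s and ζ = 12.5/(2·7.918) = 0.7893.

ζ = 0.789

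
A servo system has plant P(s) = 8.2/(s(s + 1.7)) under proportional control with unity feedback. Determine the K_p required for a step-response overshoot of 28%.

From %OS = 100·exp(−πζ/√(1−ζ²)) = 28%, ζ = −ln(0.28)/√(π²+ln²(0.28)) = 0.3755.
Characteristic equation s² + 1.7s + 8.2K_p = 0 gives ζ = 1.7/(2√(8.2K_p)).
Setting ζ = 0.3755: √(8.2K_p) = 1.7/(2·0.3755) = 2.263, so K_p = 5.123/8.2 = 0.625.

K_p = 0.625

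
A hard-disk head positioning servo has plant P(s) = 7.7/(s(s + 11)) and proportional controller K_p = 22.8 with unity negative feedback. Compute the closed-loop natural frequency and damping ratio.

ω_n = 13.2 rad/s, ζ = 0.415

1 + K_p·P(s) = 0 gives s² + 11s + 175.6 = 0.
So ω_n² = 175.6 ⇒ ω_n = 13.25 rad/s, and ζ = 11/(2ω_n) = 0.415.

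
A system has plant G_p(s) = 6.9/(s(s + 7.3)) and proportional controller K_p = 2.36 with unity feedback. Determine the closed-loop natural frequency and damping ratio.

With unity feedback the closed-loop characteristic equation is s² + 7.3s + 2.36·6.9 = s² + 7.3s + 16.28 = 0.
Matching s² + 2ζω_n s + ω_n²: ω_n = √16.28 = 4.035 rad/s and 2ζω_n = 7.3, so ζ = 7.3/(2·4.035) = 0.905.

ω_n = 4.04 rad/s, ζ = 0.905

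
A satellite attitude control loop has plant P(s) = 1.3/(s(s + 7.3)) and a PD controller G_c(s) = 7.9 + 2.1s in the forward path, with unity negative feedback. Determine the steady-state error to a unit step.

0

The open loop G_c(s)P(s) has a pole at the origin (type 1), so the static position error constant is infinite and e_ss = 1/(1+∞) = 0.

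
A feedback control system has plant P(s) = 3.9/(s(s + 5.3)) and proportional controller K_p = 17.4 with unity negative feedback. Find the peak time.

T_p = 0.403 s

From 1 + K_pP(s) = 0: s² + 5.3s + 67.86 = 0 ⇒ ω_n = 8.238, ζ = 0.3217.
Damped frequency ω_d = ω_n√(1−ζ²) = 7.8 rad/s, so peak time T_p = π/ω_d = 0.403 s.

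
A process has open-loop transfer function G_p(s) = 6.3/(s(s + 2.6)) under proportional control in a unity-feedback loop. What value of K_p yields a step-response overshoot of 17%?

From %OS = 100·exp(−πζ/√(1−ζ²)) = 17%, ζ = −ln(0.17)/√(π²+ln²(0.17)) = 0.4913.
Characteristic equation s² + 2.6s + 6.3K_p = 0 gives ζ = 2.6/(2√(6.3K_p)).
Setting ζ = 0.4913: √(6.3K_p) = 2.6/(2·0.4913) = 2.646, so K_p = 7.002/6.3 = 1.11.

K_p = 1.11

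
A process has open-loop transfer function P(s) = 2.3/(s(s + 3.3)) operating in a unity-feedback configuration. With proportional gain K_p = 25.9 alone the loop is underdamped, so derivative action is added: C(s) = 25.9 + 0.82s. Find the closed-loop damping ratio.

ζ = 0.336

Forward path: (25.9 + 0.82s)·2.3/(s(s+3.3)). The closed-loop characteristic equation is s² + (3.3 + 2.3·0.82)s + 2.3·25.9 = 0.
That is s² + 5.186s + 59.57 = 0, so ω_n = 7.718 rad/s and ζ = 5.186/(2·7.718) = 0.336.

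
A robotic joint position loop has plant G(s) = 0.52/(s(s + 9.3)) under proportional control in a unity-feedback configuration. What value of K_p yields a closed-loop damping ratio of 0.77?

K_p = 70.1

Closed-loop characteristic equation: s² + 9.3s + K_p·0.52 = 0.
So ω_n = √(0.52K_p) and 2ζω_n = 9.3, giving ζ = 9.3/(2√(0.52K_p)).
Setting ζ = 0.77: √(0.52K_p) = 9.3/(2·0.77) = 6.039, so K_p = 36.47/0.52 = 70.1.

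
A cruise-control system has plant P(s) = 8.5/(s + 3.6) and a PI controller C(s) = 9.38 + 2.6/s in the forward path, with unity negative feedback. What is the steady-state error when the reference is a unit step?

The open loop C(s)P(s) has a pole at the origin (type 1), so the static position error constant is infinite and e_ss = 1/(1+∞) = 0.

0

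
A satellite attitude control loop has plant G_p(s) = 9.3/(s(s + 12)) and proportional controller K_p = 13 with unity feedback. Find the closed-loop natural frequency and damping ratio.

The closed-loop denominator is s(s+12) + 13·9.3 = s² + 12s + 120.9.
Matching s² + 2ζω_n s + ω_n²: ω_n = √120.9 = 11 rad/s and 2ζω_n = 12, so ζ = 12/(2·11) = 0.546.

ω_n = 11 rad/s, ζ = 0.546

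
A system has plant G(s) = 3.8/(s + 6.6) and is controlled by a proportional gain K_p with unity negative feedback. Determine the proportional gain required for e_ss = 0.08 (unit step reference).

K_p = 20

The loop is type 0, so e_ss(step) = 1/(1 + K_pos) with K_pos = K_p·G(0).
G(0) = 0.5758. Require 1/(1 + K_p·0.5758) = 0.08, so 1 + 0.5758·K_p = 12.5.
K_p = (12.5 − 1)/0.5758 = 20.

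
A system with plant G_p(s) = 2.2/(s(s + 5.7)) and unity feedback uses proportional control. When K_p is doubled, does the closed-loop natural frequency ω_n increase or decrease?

ω_n = √(2.2·K_p), which grows with K_p.

increase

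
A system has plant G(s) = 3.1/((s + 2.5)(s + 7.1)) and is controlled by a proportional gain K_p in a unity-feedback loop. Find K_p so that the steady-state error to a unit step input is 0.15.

K_p = 32.4

For a type-0 loop with proportional control, e_ss = 1/(1 + K_p·G(0)).
G(0) = 0.1746. Require 1/(1 + K_p·0.1746) = 0.15, so 1 + 0.1746·K_p = 6.667.
K_p = (6.667 − 1)/0.1746 = 32.4.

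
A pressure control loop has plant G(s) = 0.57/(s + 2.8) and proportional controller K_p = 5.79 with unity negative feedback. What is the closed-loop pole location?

s = -6.1

Closed-loop transfer function: T(s) = K_p·G(s)/(1 + K_p·G(s)) = 3.3/(s + 2.8 + 3.3) = 3.3/(s + 6.1).
The closed-loop pole is at s = −6.1.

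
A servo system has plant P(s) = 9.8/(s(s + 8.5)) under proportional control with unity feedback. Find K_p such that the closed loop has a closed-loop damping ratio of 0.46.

Closed-loop characteristic equation: s² + 8.5s + K_p·9.8 = 0.
So ω_n = √(9.8K_p) and 2ζω_n = 8.5, giving ζ = 8.5/(2√(9.8K_p)).
Setting ζ = 0.46: √(9.8K_p) = 8.5/(2·0.46) = 9.239, so K_p = 85.36/9.8 = 8.71.

K_p = 8.71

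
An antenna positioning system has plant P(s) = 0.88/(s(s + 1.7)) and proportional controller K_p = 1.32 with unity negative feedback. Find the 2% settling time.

From 1 + K_pP(s) = 0: s² + 1.7s + 1.162 = 0 ⇒ ω_n = 1.078, ζ = 0.7887.
2% settling time T_s ≈ 4/(ζω_n) = 4/0.85 = 4.71 s.

T_s ≈ 4.71 s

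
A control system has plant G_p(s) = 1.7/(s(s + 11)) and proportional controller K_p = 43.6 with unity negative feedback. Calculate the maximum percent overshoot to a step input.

From 1 + K_pG_p(s) = 0: s² + 11s + 74.12 = 0 ⇒ ω_n = 8.609, ζ = 0.6388.
%OS = 100·exp(−πζ/√(1−ζ²)) = 100·exp(−π·0.6388/√0.5919) = 7.36%.

7.36%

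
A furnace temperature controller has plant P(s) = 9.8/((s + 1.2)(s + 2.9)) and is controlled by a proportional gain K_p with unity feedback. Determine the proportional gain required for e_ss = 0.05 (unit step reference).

K_p = 6.75

The loop is type 0, so e_ss(step) = 1/(1 + K_pos) with K_pos = K_p·P(0).
P(0) = 2.816. Require 1/(1 + K_p·2.816) = 0.05, so 1 + 2.816·K_p = 20.
K_p = (20 − 1)/2.816 = 6.75.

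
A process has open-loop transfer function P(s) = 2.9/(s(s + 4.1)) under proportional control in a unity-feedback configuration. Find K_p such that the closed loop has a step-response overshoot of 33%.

K_p = 13.1

From %OS = 100·exp(−πζ/√(1−ζ²)) = 33%, ζ = −ln(0.33)/√(π²+ln²(0.33)) = 0.3328.
Characteristic equation s² + 4.1s + 2.9K_p = 0 gives ζ = 4.1/(2√(2.9K_p)).
Setting ζ = 0.3328: √(2.9K_p) = 4.1/(2·0.3328) = 6.16, so K_p = 37.95/2.9 = 13.1.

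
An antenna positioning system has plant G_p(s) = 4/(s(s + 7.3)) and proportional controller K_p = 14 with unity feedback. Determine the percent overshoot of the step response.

17.3%

From 1 + K_pG_p(s) = 0: s² + 7.3s + 56 = 0 ⇒ ω_n = 7.483, ζ = 0.4878.
%OS = 100·exp(−πζ/√(1−ζ²)) = 100·exp(−π·0.4878/√0.7621) = 17.3%.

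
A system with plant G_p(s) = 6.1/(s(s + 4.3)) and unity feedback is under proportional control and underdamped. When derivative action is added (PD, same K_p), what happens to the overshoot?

The derivative term adds K·K_d to the s-coefficient of the characteristic equation, raising 2ζω_n while ω_n is unchanged; ζ increases, so overshoot decreases.

decrease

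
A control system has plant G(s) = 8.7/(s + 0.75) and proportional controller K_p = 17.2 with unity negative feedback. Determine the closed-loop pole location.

s = -150.4

Closed-loop transfer function: T(s) = K_p·G(s)/(1 + K_p·G(s)) = 149.6/(s + 0.75 + 149.6) = 149.6/(s + 150.4).
The closed-loop pole is at s = −150.4.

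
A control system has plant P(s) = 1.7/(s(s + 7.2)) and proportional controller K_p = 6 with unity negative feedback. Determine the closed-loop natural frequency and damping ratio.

The closed-loop denominator is s(s+7.2) + 6·1.7 = s² + 7.2s + 10.2.
So ω_n² = 10.2 ⇒ ω_n = 3.194 rad/s, and ζ = 7.2/(2ω_n) = 1.13.

ω_n = 3.19 rad/s, ζ = 1.13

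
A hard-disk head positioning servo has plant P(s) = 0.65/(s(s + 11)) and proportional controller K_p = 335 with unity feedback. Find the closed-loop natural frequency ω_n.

ω_n = 14.8 rad/s

1 + K_p·P(s) = 0 gives s² + 11s + 217.8 = 0.
Matching s² + 2ζω_n s + ω_n²: ω_n = √217.8 = 14.76 rad/s and 2ζω_n = 11, so ζ = 11/(2·14.76) = 0.373.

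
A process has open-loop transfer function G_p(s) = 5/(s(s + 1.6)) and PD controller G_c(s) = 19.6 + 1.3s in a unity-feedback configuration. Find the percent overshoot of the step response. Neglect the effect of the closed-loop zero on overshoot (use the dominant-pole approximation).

Forward path: (19.6 + 1.3s)·5/(s(s+1.6)). The closed-loop characteristic equation is s² + (1.6 + 5·1.3)s + 5·19.6 = 0.
That is s² + 8.1s + 98 = 0, so ω_n = 9.899 rad/s and ζ = 8.1/(2·9.899) = 0.4091.
%OS = 100·exp(−πζ/√(1−ζ²)) = 24.5%.

24.5%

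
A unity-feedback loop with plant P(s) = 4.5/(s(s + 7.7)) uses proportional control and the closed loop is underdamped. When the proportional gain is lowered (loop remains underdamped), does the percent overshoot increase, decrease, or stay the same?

ζ = 7.7/(2√(4.5K_p)) rises as K_p falls; higher damping means less overshoot.

decrease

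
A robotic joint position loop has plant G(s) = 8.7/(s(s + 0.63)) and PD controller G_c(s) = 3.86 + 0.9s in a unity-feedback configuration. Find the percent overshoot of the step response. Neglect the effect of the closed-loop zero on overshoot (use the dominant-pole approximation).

Forward path: (3.86 + 0.9s)·8.7/(s(s+0.63)). The closed-loop characteristic equation is s² + (0.63 + 8.7·0.9)s + 8.7·3.86 = 0.
That is s² + 8.46s + 33.58 = 0, so ω_n = 5.795 rad/s and ζ = 8.46/(2·5.795) = 0.7299.
%OS = 100·exp(−πζ/√(1−ζ²)) = 3.49%.

3.49%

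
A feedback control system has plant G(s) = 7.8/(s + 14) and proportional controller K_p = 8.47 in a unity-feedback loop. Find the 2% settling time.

T_s ≈ 0.05 s

Closed-loop transfer function: T(s) = K_p·G(s)/(1 + K_p·G(s)) = 66.07/(s + 14 + 66.07) = 66.07/(s + 80.07).
Time constant τ = 1/80.07 = 0.01249 s, so the 2% settling time is about 4τ = 0.05 s.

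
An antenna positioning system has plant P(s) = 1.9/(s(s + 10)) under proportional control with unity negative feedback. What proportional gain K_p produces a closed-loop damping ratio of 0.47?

K_p = 59.6

Closed-loop characteristic equation: s² + 10s + K_p·1.9 = 0.
So ω_n = √(1.9K_p) and 2ζω_n = 10, giving ζ = 10/(2√(1.9K_p)).
Setting ζ = 0.47: √(1.9K_p) = 10/(2·0.47) = 10.64, so K_p = 113.2/1.9 = 59.6.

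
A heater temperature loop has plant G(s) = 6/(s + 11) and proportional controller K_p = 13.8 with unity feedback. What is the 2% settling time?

Closed-loop transfer function: T(s) = K_p·G(s)/(1 + K_p·G(s)) = 82.8/(s + 11 + 82.8) = 82.8/(s + 93.8).
Time constant τ = 1/93.8 = 0.01066 s, so the 2% settling time is about 4τ = 0.0426 s.

T_s ≈ 0.0426 s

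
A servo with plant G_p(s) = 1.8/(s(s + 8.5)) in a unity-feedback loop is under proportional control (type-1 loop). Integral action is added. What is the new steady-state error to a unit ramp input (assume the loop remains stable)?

The integrator raises the loop to type 2, so K_v → ∞ and e_ss to a ramp is zero.

0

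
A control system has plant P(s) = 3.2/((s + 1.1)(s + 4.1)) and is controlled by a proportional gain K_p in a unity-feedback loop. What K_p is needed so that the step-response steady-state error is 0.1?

K_p = 12.7

For a type-0 loop with proportional control, e_ss = 1/(1 + K_p·P(0)).
P(0) = 0.7095. Require 1/(1 + K_p·0.7095) = 0.1, so 1 + 0.7095·K_p = 10.
K_p = (10 − 1)/0.7095 = 12.7.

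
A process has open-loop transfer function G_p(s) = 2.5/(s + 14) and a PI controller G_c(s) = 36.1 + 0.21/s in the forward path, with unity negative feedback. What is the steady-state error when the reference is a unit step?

The open loop G_c(s)G_p(s) has a pole at the origin (type 1), so the static position error constant is infinite and e_ss = 1/(1+∞) = 0.

0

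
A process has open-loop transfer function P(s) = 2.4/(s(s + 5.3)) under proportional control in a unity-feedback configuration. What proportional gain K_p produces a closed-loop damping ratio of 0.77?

Closed-loop characteristic equation: s² + 5.3s + K_p·2.4 = 0.
So ω_n = √(2.4K_p) and 2ζω_n = 5.3, giving ζ = 5.3/(2√(2.4K_p)).
Setting ζ = 0.77: √(2.4K_p) = 5.3/(2·0.77) = 3.442, so K_p = 11.84/2.4 = 4.94.

K_p = 4.94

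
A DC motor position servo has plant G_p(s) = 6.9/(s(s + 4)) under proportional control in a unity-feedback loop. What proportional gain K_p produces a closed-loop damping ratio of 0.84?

Closed-loop characteristic equation: s² + 4s + K_p·6.9 = 0.
So ω_n = √(6.9K_p) and 2ζω_n = 4, giving ζ = 4/(2√(6.9K_p)).
Setting ζ = 0.84: √(6.9K_p) = 4/(2·0.84) = 2.381, so K_p = 5.669/6.9 = 0.822.

K_p = 0.822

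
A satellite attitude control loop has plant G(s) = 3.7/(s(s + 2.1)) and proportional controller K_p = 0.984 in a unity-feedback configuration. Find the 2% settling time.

Closed-loop characteristic equation: s² + 2.1s + 3.641 = 0, so ω_n = 1.908 rad/s and ζ = 2.1/(2·1.908) = 0.5503.
2% settling time T_s ≈ 4/(ζω_n) = 4/1.05 = 3.81 s.

T_s ≈ 3.81 s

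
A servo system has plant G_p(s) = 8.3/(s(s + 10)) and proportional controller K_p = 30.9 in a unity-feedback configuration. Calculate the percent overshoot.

35.6%

From 1 + K_pG_p(s) = 0: s² + 10s + 256.5 = 0 ⇒ ω_n = 16.01, ζ = 0.3122.
%OS = 100·exp(−πζ/√(1−ζ²)) = 100·exp(−π·0.3122/√0.9025) = 35.6%.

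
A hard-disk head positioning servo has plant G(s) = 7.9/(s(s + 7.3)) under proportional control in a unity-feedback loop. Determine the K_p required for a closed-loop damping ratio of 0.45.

K_p = 8.33

Closed-loop characteristic equation: s² + 7.3s + K_p·7.9 = 0.
So ω_n = √(7.9K_p) and 2ζω_n = 7.3, giving ζ = 7.3/(2√(7.9K_p)).
Setting ζ = 0.45: √(7.9K_p) = 7.3/(2·0.45) = 8.111, so K_p = 65.79/7.9 = 8.33.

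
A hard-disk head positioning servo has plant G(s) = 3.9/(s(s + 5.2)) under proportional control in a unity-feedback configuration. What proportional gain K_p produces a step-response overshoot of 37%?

From %OS = 100·exp(−πζ/√(1−ζ²)) = 37%, ζ = −ln(0.37)/√(π²+ln²(0.37)) = 0.3017.
Characteristic equation s² + 5.2s + 3.9K_p = 0 gives ζ = 5.2/(2√(3.9K_p)).
Setting ζ = 0.3017: √(3.9K_p) = 5.2/(2·0.3017) = 8.617, so K_p = 74.25/3.9 = 19.

K_p = 19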